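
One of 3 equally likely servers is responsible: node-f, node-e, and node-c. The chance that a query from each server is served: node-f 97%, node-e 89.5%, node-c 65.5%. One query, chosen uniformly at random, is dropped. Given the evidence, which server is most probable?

Taking complements, P(dropped | each) = node-f 0.03, node-e 0.105, node-c 0.345.
With a uniform prior (1/3 each), posterior ∝ likelihood:
  node-f: 0.03
  node-e: 0.105
  node-c: 0.345
Normalizing constant = 0.48.
Largest term belongs to node-c, so node-c is most probable.

node-c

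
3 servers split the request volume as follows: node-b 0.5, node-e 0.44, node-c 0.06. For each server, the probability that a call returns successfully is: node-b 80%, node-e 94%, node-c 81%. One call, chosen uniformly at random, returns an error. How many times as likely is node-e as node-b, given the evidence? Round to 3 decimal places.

Taking complements, P(error | each) = node-b 0.2, node-e 0.06, node-c 0.19.
Compute prior × likelihood for every hypothesis:
  node-b: 0.5 × 0.2 = 0.1
  node-e: 0.44 × 0.06 = 0.0264
  node-c: 0.06 × 0.19 = 0.0114
Total = 0.1378.
The ratio is 0.0264 / 0.1 (the normalizer cancels) = 0.264.

0.264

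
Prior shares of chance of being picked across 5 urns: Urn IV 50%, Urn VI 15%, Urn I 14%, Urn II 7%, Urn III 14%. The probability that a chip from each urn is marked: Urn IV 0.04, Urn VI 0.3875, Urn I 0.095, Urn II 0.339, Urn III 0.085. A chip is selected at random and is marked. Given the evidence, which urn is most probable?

Urn VI

By Bayes' rule, posterior ∝ prior × likelihood:
  Urn IV: 0.5 × 0.04 = 0.02
  Urn VI: 0.15 × 0.3875 = 0.058125
  Urn I: 0.14 × 0.095 = 0.0133
  Urn II: 0.07 × 0.339 = 0.02373
  Urn III: 0.14 × 0.085 = 0.0119
Total = 0.127055.
Largest term belongs to Urn VI, so Urn VI is most probable.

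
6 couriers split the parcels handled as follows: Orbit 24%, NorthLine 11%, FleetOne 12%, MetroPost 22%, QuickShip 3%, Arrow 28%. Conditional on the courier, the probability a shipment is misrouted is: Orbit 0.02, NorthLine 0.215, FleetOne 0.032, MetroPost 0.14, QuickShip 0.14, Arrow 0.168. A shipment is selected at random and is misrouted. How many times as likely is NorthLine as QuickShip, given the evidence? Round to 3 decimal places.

5.631

Unnormalized posteriors (prior × likelihood):
  Orbit: 0.24 × 0.02 = 0.0048
  NorthLine: 0.11 × 0.215 = 0.02365
  FleetOne: 0.12 × 0.032 = 0.00384
  MetroPost: 0.22 × 0.14 = 0.0308
  QuickShip: 0.03 × 0.14 = 0.0042
  Arrow: 0.28 × 0.168 = 0.04704
Total = 0.11433.
The ratio is 0.02365 / 0.0042 (the normalizer cancels) = 5.631.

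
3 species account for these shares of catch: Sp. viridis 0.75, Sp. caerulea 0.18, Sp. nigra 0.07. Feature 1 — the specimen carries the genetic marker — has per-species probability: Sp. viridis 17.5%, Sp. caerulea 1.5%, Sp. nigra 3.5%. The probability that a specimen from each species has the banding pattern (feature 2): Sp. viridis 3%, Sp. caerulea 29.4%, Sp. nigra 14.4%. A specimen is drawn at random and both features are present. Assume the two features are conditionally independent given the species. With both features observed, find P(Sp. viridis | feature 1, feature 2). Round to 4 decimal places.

Unnormalized posteriors (prior × likelihood):
  Sp. viridis: 0.75 × 0.175 × 0.03 = 0.0039375
  Sp. caerulea: 0.18 × 0.015 × 0.294 = 0.0007938
  Sp. nigra: 0.07 × 0.035 × 0.144 = 0.0003528
Sum = 0.0050841.
P(Sp. viridis | evidence) = 0.0039375 / 0.0050841 ≈ 0.7745.

0.7745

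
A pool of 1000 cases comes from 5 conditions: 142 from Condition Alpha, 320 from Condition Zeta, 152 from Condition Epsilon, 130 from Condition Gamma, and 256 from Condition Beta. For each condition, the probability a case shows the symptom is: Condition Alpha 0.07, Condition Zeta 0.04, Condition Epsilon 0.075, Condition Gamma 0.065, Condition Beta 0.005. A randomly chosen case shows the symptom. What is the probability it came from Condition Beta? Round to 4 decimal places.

0.0292

Prior × likelihood for each hypothesis:
  Condition Alpha: 0.142 × 0.07 = 0.00994
  Condition Zeta: 0.32 × 0.04 = 0.0128
  Condition Epsilon: 0.152 × 0.075 = 0.0114
  Condition Gamma: 0.13 × 0.065 = 0.00845
  Condition Beta: 0.256 × 0.005 = 0.00128
Sum = 0.04387.
P(Condition Beta | evidence) = 0.00128 / 0.04387 ≈ 0.0292.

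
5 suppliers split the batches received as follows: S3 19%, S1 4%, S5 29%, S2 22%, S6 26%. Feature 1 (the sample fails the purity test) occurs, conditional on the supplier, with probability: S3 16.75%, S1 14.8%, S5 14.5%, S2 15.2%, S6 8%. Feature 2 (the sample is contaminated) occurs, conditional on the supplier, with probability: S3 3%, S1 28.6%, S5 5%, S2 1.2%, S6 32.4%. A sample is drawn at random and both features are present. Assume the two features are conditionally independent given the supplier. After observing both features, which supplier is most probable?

Prior × likelihood for each hypothesis:
  S3: 0.19 × 0.1675 × 0.03 = 0.00095475
  S1: 0.04 × 0.148 × 0.286 = 0.00169312
  S5: 0.29 × 0.145 × 0.05 = 0.0021025
  S2: 0.22 × 0.152 × 0.012 = 0.00040128
  S6: 0.26 × 0.08 × 0.324 = 0.0067392
Sum = 0.01189085.
Largest term belongs to S6, so S6 is most probable.

S6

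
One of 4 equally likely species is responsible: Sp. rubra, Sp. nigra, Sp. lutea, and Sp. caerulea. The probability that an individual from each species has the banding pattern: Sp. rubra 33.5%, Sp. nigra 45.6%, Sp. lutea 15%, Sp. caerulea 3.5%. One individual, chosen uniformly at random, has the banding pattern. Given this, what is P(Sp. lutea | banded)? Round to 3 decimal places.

Since the prior is uniform, the posterior is proportional to the likelihood:
  Sp. rubra: 0.335
  Sp. nigra: 0.456
  Sp. lutea: 0.15
  Sp. caerulea: 0.035
Total = 0.976.
P(Sp. lutea | evidence) = 0.15 / 0.976 ≈ 0.154.

0.154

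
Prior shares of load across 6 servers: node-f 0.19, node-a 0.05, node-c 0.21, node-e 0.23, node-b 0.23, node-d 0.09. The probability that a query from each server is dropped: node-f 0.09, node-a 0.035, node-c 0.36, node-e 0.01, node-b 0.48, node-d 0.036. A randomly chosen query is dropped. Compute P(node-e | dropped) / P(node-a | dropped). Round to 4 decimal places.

1.3143

Compute prior × likelihood for every hypothesis:
  node-f: 0.19 × 0.09 = 0.0171
  node-a: 0.05 × 0.035 = 0.00175
  node-c: 0.21 × 0.36 = 0.0756
  node-e: 0.23 × 0.01 = 0.0023
  node-b: 0.23 × 0.48 = 0.1104
  node-d: 0.09 × 0.036 = 0.00324
Sum = 0.21039.
The ratio is 0.0023 / 0.00175 (the normalizer cancels) = 1.3143.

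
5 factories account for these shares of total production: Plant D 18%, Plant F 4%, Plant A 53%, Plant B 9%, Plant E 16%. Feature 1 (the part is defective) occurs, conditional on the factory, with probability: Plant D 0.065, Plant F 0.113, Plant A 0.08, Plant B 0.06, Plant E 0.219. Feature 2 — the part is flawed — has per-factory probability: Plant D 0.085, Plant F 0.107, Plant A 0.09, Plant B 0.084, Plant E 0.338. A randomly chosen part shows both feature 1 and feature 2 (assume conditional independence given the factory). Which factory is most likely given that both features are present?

Plant E

Compute prior × likelihood for every hypothesis:
  Plant D: 0.18 × 0.065 × 0.085 = 0.0009945
  Plant F: 0.04 × 0.113 × 0.107 = 0.00048364
  Plant A: 0.53 × 0.08 × 0.09 = 0.003816
  Plant B: 0.09 × 0.06 × 0.084 = 0.0004536
  Plant E: 0.16 × 0.219 × 0.338 = 0.01184352
Normalizing constant = 0.01759126.
Largest term belongs to Plant E, so Plant E is most probable.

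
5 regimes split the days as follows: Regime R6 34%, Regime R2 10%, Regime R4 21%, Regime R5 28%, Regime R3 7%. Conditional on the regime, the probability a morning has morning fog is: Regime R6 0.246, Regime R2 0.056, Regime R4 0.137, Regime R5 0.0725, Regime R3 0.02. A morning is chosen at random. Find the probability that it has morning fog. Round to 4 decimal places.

0.1397

By Bayes' rule, posterior ∝ prior × likelihood:
  Regime R6: 0.34 × 0.246 = 0.08364
  Regime R2: 0.1 × 0.056 = 0.0056
  Regime R4: 0.21 × 0.137 = 0.02877
  Regime R5: 0.28 × 0.0725 = 0.0203
  Regime R3: 0.07 × 0.02 = 0.0014
P(fog) = 0.08364 + 0.0056 + 0.02877 + 0.0203 + 0.0014 = 0.13971 → 0.1397.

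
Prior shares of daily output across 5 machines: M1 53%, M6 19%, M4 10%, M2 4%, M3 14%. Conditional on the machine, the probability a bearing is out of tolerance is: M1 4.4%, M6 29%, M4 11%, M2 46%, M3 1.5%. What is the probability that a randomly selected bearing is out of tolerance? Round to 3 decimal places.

Unnormalized posteriors (prior × likelihood):
  M1: 0.53 × 0.044 = 0.02332
  M6: 0.19 × 0.29 = 0.0551
  M4: 0.1 × 0.11 = 0.011
  M2: 0.04 × 0.46 = 0.0184
  M3: 0.14 × 0.015 = 0.0021
P(oversize) = 0.02332 + 0.0551 + 0.011 + 0.0184 + 0.0021 = 0.10992 → 0.110.

0.110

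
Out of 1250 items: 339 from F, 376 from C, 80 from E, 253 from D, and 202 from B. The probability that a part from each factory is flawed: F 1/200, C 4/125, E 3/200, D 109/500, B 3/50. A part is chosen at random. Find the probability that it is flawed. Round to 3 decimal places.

0.066

Prior × likelihood for each hypothesis:
  F: 0.2712 × 0.005 = 0.001356
  C: 0.3008 × 0.032 = 0.0096256
  E: 0.064 × 0.015 = 0.00096
  D: 0.2024 × 0.218 = 0.0441232
  B: 0.1616 × 0.06 = 0.009696
P(flawed) = 0.001356 + 0.0096256 + 0.00096 + 0.0441232 + 0.009696 = 0.0657608 → 0.066.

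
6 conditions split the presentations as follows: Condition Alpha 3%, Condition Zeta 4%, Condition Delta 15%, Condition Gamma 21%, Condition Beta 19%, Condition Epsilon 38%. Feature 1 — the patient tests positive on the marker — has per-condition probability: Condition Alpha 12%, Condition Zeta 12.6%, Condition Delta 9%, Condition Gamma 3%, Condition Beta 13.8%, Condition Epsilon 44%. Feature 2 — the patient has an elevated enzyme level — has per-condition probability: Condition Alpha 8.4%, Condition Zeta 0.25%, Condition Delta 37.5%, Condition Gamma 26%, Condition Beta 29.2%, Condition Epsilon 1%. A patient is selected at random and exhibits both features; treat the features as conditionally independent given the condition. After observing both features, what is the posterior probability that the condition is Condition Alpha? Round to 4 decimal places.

0.0185

Compute prior × likelihood for every hypothesis:
  Condition Alpha: 0.03 × 0.12 × 0.084 = 0.0003024
  Condition Zeta: 0.04 × 0.126 × 0.0025 = 0.0000126
  Condition Delta: 0.15 × 0.09 × 0.375 = 0.0050625
  Condition Gamma: 0.21 × 0.03 × 0.26 = 0.001638
  Condition Beta: 0.19 × 0.138 × 0.292 = 0.00765624
  Condition Epsilon: 0.38 × 0.44 × 0.01 = 0.001672
Normalizing constant = 0.01634374.
P(Condition Alpha | evidence) = 0.0003024 / 0.01634374 ≈ 0.0185.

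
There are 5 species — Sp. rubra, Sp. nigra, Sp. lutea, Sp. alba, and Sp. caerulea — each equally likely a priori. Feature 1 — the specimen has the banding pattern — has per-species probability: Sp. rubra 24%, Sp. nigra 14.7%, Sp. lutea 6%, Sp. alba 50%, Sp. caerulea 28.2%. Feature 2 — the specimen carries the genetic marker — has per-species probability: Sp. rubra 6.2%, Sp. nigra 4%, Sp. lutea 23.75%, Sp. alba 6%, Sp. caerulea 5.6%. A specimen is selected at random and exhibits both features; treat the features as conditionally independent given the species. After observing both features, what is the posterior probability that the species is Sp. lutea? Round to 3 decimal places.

0.176

Since the prior is uniform, the posterior is proportional to the likelihood:
  Sp. rubra: 0.24 × 0.062 = 0.01488
  Sp. nigra: 0.147 × 0.04 = 0.00588
  Sp. lutea: 0.06 × 0.2375 = 0.01425
  Sp. alba: 0.5 × 0.06 = 0.03
  Sp. caerulea: 0.282 × 0.056 = 0.015792
Total = 0.080802.
P(Sp. lutea | evidence) = 0.01425 / 0.080802 ≈ 0.176.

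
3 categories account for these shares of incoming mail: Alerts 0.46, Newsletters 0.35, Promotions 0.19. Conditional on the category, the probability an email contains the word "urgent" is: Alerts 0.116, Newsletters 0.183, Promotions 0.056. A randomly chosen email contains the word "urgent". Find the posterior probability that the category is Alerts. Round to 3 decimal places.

0.417

Prior × likelihood for each hypothesis:
  Alerts: 0.46 × 0.116 = 0.05336
  Newsletters: 0.35 × 0.183 = 0.06405
  Promotions: 0.19 × 0.056 = 0.01064
Sum = 0.12805.
P(Alerts | evidence) = 0.05336 / 0.12805 ≈ 0.417.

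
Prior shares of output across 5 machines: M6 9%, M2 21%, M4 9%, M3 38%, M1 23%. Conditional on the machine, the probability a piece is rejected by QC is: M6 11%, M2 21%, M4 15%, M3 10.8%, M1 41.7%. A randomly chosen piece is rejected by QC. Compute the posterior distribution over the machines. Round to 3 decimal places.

M6 0.048, M2 0.216, M4 0.066, M3 0.201, M1 0.469

Unnormalized posteriors (prior × likelihood):
  M6: 0.09 × 0.11 = 0.0099
  M2: 0.21 × 0.21 = 0.0441
  M4: 0.09 × 0.15 = 0.0135
  M3: 0.38 × 0.108 = 0.04104
  M1: 0.23 × 0.417 = 0.09591
Sum = 0.20445.
P(M6 | rejected) = 0.0099/0.20445 ≈ 0.048
P(M2 | rejected) = 0.0441/0.20445 ≈ 0.216
P(M4 | rejected) = 0.0135/0.20445 ≈ 0.066
P(M3 | rejected) = 0.04104/0.20445 ≈ 0.201
P(M1 | rejected) = 0.09591/0.20445 ≈ 0.469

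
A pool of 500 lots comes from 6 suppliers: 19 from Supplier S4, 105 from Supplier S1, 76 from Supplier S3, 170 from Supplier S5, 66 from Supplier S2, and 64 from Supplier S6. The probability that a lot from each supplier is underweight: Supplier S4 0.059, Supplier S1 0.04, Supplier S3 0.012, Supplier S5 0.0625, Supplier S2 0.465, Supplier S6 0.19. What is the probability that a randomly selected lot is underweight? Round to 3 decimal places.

0.119

By Bayes' rule, posterior ∝ prior × likelihood:
  Supplier S4: 0.038 × 0.059 = 0.002242
  Supplier S1: 0.21 × 0.04 = 0.0084
  Supplier S3: 0.152 × 0.012 = 0.001824
  Supplier S5: 0.34 × 0.0625 = 0.02125
  Supplier S2: 0.132 × 0.465 = 0.06138
  Supplier S6: 0.128 × 0.19 = 0.02432
P(underweight) = 0.002242 + 0.0084 + 0.001824 + 0.02125 + 0.06138 + 0.02432 = 0.119416 → 0.119.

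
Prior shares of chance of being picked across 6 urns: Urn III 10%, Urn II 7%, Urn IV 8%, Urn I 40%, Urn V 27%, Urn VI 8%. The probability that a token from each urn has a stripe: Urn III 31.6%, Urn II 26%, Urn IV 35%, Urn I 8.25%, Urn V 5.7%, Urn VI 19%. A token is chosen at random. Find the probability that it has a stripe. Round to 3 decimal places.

0.141

Compute prior × likelihood for every hypothesis:
  Urn III: 0.1 × 0.316 = 0.0316
  Urn II: 0.07 × 0.26 = 0.0182
  Urn IV: 0.08 × 0.35 = 0.028
  Urn I: 0.4 × 0.0825 = 0.033
  Urn V: 0.27 × 0.057 = 0.01539
  Urn VI: 0.08 × 0.19 = 0.0152
P(striped) = 0.0316 + 0.0182 + 0.028 + 0.033 + 0.01539 + 0.0152 = 0.14139 → 0.141.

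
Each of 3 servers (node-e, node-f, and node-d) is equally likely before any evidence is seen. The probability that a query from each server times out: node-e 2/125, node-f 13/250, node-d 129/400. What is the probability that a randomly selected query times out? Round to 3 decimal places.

0.130

With a uniform prior (1/3 each), posterior ∝ likelihood:
  node-e: 0.016
  node-f: 0.052
  node-d: 0.3225
P(timeout) = (1/3) × (0.016 + 0.052 + 0.3225) = 0.3905/3 ≈ 0.130.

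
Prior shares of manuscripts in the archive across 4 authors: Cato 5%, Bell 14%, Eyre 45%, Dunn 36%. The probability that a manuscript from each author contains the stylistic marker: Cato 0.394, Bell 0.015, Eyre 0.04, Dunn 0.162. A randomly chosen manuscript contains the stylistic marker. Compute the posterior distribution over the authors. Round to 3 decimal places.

Cato 0.201, Bell 0.021, Eyre 0.183, Dunn 0.594

Compute prior × likelihood for every hypothesis:
  Cato: 0.05 × 0.394 = 0.0197
  Bell: 0.14 × 0.015 = 0.0021
  Eyre: 0.45 × 0.04 = 0.018
  Dunn: 0.36 × 0.162 = 0.05832
Total = 0.09812.
P(Cato | marker) = 0.0197/0.09812 ≈ 0.201
P(Bell | marker) = 0.0021/0.09812 ≈ 0.021
P(Eyre | marker) = 0.018/0.09812 ≈ 0.183
P(Dunn | marker) = 0.05832/0.09812 ≈ 0.594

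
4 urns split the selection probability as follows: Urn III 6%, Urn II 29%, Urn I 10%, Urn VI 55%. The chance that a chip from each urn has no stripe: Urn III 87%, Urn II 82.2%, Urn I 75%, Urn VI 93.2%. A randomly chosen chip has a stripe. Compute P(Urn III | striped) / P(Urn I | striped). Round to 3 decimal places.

Taking complements, P(striped | each) = Urn III 0.13, Urn II 0.178, Urn I 0.25, Urn VI 0.068.
Prior × likelihood for each hypothesis:
  Urn III: 0.06 × 0.13 = 0.0078
  Urn II: 0.29 × 0.178 = 0.05162
  Urn I: 0.1 × 0.25 = 0.025
  Urn VI: 0.55 × 0.068 = 0.0374
Sum = 0.12182.
The ratio is 0.0078 / 0.025 (the normalizer cancels) = 0.312.

0.312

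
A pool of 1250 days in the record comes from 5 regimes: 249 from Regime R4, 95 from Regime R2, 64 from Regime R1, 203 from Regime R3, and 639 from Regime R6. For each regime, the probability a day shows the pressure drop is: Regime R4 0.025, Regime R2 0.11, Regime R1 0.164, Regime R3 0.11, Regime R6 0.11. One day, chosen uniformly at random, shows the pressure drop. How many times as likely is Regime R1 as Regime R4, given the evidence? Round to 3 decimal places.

1.686

Unnormalized posteriors (prior × likelihood):
  Regime R4: 0.1992 × 0.025 = 0.00498
  Regime R2: 0.076 × 0.11 = 0.00836
  Regime R1: 0.0512 × 0.164 = 0.0083968
  Regime R3: 0.1624 × 0.11 = 0.017864
  Regime R6: 0.5112 × 0.11 = 0.056232
Sum = 0.0958328.
The ratio is 0.0083968 / 0.00498 (the normalizer cancels) = 1.686.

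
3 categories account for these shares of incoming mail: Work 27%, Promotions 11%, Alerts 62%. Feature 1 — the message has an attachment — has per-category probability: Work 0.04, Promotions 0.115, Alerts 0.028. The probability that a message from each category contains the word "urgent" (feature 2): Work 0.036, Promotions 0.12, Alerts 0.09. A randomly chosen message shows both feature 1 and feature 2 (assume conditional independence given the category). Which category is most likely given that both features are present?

Alerts

Prior × likelihood for each hypothesis:
  Work: 0.27 × 0.04 × 0.036 = 0.0003888
  Promotions: 0.11 × 0.115 × 0.12 = 0.001518
  Alerts: 0.62 × 0.028 × 0.09 = 0.0015624
Normalizing constant = 0.0034692.
Largest term belongs to Alerts, so Alerts is most probable.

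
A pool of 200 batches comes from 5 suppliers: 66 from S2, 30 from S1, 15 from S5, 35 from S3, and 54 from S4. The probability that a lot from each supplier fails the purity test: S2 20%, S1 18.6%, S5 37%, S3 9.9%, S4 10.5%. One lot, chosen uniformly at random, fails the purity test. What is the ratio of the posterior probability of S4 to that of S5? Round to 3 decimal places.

Compute prior × likelihood for every hypothesis:
  S2: 0.33 × 0.2 = 0.066
  S1: 0.15 × 0.186 = 0.0279
  S5: 0.075 × 0.37 = 0.02775
  S3: 0.175 × 0.099 = 0.017325
  S4: 0.27 × 0.105 = 0.02835
Total = 0.167325.
The ratio is 0.02835 / 0.02775 (the normalizer cancels) = 1.022.

1.022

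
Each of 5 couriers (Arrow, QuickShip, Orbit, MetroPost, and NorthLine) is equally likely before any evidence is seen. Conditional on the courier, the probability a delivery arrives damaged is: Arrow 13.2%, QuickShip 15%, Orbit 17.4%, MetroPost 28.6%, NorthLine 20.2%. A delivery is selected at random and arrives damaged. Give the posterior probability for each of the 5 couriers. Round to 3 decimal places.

Since the prior is uniform, the posterior is proportional to the likelihood:
  Arrow: 0.132
  QuickShip: 0.15
  Orbit: 0.174
  MetroPost: 0.286
  NorthLine: 0.202
Total = 0.944.
P(Arrow | damaged) = 0.132/0.944 ≈ 0.140
P(QuickShip | damaged) = 0.15/0.944 ≈ 0.159
P(Orbit | damaged) = 0.174/0.944 ≈ 0.184
P(MetroPost | damaged) = 0.286/0.944 ≈ 0.303
P(NorthLine | damaged) = 0.202/0.944 ≈ 0.214
(Check: 0.140+0.159+0.184+0.303+0.214 = 1.000.)

Arrow 0.140, QuickShip 0.159, Orbit 0.184, MetroPost 0.303, NorthLine 0.214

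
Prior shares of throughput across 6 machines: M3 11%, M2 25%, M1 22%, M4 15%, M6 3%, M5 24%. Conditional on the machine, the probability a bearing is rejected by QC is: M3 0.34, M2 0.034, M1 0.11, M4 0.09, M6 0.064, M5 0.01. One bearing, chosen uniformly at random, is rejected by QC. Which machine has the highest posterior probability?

Compute prior × likelihood for every hypothesis:
  M3: 0.11 × 0.34 = 0.0374
  M2: 0.25 × 0.034 = 0.0085
  M1: 0.22 × 0.11 = 0.0242
  M4: 0.15 × 0.09 = 0.0135
  M6: 0.03 × 0.064 = 0.00192
  M5: 0.24 × 0.01 = 0.0024
Sum = 0.08792.
Largest term belongs to M3, so M3 is most probable.

M3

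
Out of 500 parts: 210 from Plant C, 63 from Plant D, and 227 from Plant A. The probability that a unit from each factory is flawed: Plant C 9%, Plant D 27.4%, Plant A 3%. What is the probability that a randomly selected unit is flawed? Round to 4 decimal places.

0.0859

Compute prior × likelihood for every hypothesis:
  Plant C: 0.42 × 0.09 = 0.0378
  Plant D: 0.126 × 0.274 = 0.034524
  Plant A: 0.454 × 0.03 = 0.01362
P(flawed) = 0.0378 + 0.034524 + 0.01362 = 0.085944 → 0.0859.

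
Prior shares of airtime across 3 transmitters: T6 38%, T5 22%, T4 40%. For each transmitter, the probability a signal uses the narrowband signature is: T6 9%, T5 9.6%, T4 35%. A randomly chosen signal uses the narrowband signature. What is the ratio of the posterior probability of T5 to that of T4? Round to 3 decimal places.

By Bayes' rule, posterior ∝ prior × likelihood:
  T6: 0.38 × 0.09 = 0.0342
  T5: 0.22 × 0.096 = 0.02112
  T4: 0.4 × 0.35 = 0.14
Normalizing constant = 0.19532.
The ratio is 0.02112 / 0.14 (the normalizer cancels) = 0.151.

0.151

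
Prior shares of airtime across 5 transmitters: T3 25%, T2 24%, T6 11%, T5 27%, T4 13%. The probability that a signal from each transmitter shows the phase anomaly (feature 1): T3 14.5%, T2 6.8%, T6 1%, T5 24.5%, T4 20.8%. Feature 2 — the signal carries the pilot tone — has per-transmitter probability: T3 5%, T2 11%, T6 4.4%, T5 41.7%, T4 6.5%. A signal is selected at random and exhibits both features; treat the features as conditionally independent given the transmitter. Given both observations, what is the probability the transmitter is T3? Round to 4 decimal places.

By Bayes' rule, posterior ∝ prior × likelihood:
  T3: 0.25 × 0.145 × 0.05 = 0.0018125
  T2: 0.24 × 0.068 × 0.11 = 0.0017952
  T6: 0.11 × 0.01 × 0.044 = 0.0000484
  T5: 0.27 × 0.245 × 0.417 = 0.02758455
  T4: 0.13 × 0.208 × 0.065 = 0.0017576
Total = 0.03299825.
P(T3 | evidence) = 0.0018125 / 0.03299825 ≈ 0.0549.

0.0549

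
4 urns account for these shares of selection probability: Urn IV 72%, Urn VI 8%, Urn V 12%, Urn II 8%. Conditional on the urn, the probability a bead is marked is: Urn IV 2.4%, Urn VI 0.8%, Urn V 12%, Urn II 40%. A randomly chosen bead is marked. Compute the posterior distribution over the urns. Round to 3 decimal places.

By Bayes' rule, posterior ∝ prior × likelihood:
  Urn IV: 0.72 × 0.024 = 0.01728
  Urn VI: 0.08 × 0.008 = 0.00064
  Urn V: 0.12 × 0.12 = 0.0144
  Urn II: 0.08 × 0.4 = 0.032
Normalizing constant = 0.06432.
P(Urn IV | marked) = 0.01728/0.06432 ≈ 0.269
P(Urn VI | marked) = 0.00064/0.06432 ≈ 0.010
P(Urn V | marked) = 0.0144/0.06432 ≈ 0.224
P(Urn II | marked) = 0.032/0.06432 ≈ 0.498

Urn IV 0.269, Urn VI 0.010, Urn V 0.224, Urn II 0.498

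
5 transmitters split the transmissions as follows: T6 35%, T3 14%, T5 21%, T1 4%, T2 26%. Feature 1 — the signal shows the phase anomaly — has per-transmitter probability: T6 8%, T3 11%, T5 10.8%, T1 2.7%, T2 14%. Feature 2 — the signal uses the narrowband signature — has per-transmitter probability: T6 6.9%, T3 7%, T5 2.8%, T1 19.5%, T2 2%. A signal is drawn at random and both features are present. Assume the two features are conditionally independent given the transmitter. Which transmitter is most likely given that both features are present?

Prior × likelihood for each hypothesis:
  T6: 0.35 × 0.08 × 0.069 = 0.001932
  T3: 0.14 × 0.11 × 0.07 = 0.001078
  T5: 0.21 × 0.108 × 0.028 = 0.00063504
  T1: 0.04 × 0.027 × 0.195 = 0.0002106
  T2: 0.26 × 0.14 × 0.02 = 0.000728
Normalizing constant = 0.00458364.
Largest term belongs to T6, so T6 is most probable.

T6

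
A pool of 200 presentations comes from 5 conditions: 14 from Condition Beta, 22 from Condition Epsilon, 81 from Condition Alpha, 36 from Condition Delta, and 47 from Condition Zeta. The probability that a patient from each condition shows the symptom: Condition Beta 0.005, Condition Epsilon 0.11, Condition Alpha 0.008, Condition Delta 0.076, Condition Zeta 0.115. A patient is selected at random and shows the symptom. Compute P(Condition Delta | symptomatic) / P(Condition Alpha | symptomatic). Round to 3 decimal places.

4.222

By Bayes' rule, posterior ∝ prior × likelihood:
  Condition Beta: 0.07 × 0.005 = 0.00035
  Condition Epsilon: 0.11 × 0.11 = 0.0121
  Condition Alpha: 0.405 × 0.008 = 0.00324
  Condition Delta: 0.18 × 0.076 = 0.01368
  Condition Zeta: 0.235 × 0.115 = 0.027025
Normalizing constant = 0.056395.
The ratio is 0.01368 / 0.00324 (the normalizer cancels) = 4.222.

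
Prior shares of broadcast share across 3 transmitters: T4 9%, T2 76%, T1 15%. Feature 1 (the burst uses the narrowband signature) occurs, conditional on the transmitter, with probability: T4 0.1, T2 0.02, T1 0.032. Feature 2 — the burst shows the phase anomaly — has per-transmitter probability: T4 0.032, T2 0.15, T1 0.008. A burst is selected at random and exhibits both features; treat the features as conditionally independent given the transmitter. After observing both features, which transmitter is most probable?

Unnormalized posteriors (prior × likelihood):
  T4: 0.09 × 0.1 × 0.032 = 0.000288
  T2: 0.76 × 0.02 × 0.15 = 0.00228
  T1: 0.15 × 0.032 × 0.008 = 0.0000384
Normalizing constant = 0.0026064.
Largest term belongs to T2, so T2 is most probable.

T2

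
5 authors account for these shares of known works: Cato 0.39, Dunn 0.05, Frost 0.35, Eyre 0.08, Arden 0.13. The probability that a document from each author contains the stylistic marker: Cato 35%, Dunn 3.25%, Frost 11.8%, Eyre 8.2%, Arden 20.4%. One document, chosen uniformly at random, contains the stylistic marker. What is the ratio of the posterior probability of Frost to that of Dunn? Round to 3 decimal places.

25.415

Compute prior × likelihood for every hypothesis:
  Cato: 0.39 × 0.35 = 0.1365
  Dunn: 0.05 × 0.0325 = 0.001625
  Frost: 0.35 × 0.118 = 0.0413
  Eyre: 0.08 × 0.082 = 0.00656
  Arden: 0.13 × 0.204 = 0.02652
Sum = 0.212505.
The ratio is 0.0413 / 0.001625 (the normalizer cancels) = 25.415.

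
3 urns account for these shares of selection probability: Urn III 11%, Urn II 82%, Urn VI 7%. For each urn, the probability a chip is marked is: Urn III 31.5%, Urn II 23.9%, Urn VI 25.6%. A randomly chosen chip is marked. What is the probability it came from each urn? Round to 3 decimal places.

Prior × likelihood for each hypothesis:
  Urn III: 0.11 × 0.315 = 0.03465
  Urn II: 0.82 × 0.239 = 0.19598
  Urn VI: 0.07 × 0.256 = 0.01792
Normalizing constant = 0.24855.
P(Urn III | marked) = 0.03465/0.24855 ≈ 0.139
P(Urn II | marked) = 0.19598/0.24855 ≈ 0.788
P(Urn VI | marked) = 0.01792/0.24855 ≈ 0.072

Urn III 0.139, Urn II 0.788, Urn VI 0.072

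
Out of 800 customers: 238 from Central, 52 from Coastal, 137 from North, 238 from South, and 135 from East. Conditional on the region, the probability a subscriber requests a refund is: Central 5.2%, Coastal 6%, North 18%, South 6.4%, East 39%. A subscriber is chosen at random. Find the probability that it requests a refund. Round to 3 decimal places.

0.135

Compute prior × likelihood for every hypothesis:
  Central: 0.2975 × 0.052 = 0.01547
  Coastal: 0.065 × 0.06 = 0.0039
  North: 0.17125 × 0.18 = 0.030825
  South: 0.2975 × 0.064 = 0.01904
  East: 0.16875 × 0.39 = 0.0658125
P(refund) = 0.01547 + 0.0039 + 0.030825 + 0.01904 + 0.0658125 = 0.1350475 → 0.135.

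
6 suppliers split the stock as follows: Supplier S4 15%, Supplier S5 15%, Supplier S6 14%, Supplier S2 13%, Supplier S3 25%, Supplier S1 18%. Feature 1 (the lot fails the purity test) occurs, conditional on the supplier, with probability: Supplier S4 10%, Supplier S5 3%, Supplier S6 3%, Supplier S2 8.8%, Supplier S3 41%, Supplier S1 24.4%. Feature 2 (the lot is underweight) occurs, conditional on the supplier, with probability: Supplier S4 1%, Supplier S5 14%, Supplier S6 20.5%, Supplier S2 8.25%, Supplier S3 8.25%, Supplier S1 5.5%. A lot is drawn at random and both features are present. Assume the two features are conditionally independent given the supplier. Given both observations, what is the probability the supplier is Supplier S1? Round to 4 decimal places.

Compute prior × likelihood for every hypothesis:
  Supplier S4: 0.15 × 0.1 × 0.01 = 0.00015
  Supplier S5: 0.15 × 0.03 × 0.14 = 0.00063
  Supplier S6: 0.14 × 0.03 × 0.205 = 0.000861
  Supplier S2: 0.13 × 0.088 × 0.0825 = 0.0009438
  Supplier S3: 0.25 × 0.41 × 0.0825 = 0.00845625
  Supplier S1: 0.18 × 0.244 × 0.055 = 0.0024156
Normalizing constant = 0.01345665.
P(Supplier S1 | evidence) = 0.0024156 / 0.01345665 ≈ 0.1795.

0.1795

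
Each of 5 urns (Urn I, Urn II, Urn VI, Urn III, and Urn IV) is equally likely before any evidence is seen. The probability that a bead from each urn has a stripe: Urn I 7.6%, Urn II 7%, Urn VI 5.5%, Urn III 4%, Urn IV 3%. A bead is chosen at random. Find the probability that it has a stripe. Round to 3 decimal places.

With a uniform prior (1/5 each), posterior ∝ likelihood:
  Urn I: 0.076
  Urn II: 0.07
  Urn VI: 0.055
  Urn III: 0.04
  Urn IV: 0.03
P(striped) = (1/5) × (0.076 + 0.07 + 0.055 + 0.04 + 0.03) = 0.271/5 ≈ 0.054.

0.054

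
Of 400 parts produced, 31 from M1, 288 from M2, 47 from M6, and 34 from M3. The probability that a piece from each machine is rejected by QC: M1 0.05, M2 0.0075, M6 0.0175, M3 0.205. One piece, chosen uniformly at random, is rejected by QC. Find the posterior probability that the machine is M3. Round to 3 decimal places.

0.606

Compute prior × likelihood for every hypothesis:
  M1: 0.0775 × 0.05 = 0.003875
  M2: 0.72 × 0.0075 = 0.0054
  M6: 0.1175 × 0.0175 = 0.00205625
  M3: 0.085 × 0.205 = 0.017425
Normalizing constant = 0.02875625.
P(M3 | evidence) = 0.017425 / 0.02875625 ≈ 0.606.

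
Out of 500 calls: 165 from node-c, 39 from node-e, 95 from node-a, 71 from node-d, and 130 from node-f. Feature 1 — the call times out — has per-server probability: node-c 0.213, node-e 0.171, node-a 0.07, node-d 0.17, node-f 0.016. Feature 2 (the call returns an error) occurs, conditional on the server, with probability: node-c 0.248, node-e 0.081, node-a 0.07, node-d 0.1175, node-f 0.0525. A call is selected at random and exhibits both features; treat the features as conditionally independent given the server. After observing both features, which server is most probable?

node-c

Unnormalized posteriors (prior × likelihood):
  node-c: 0.33 × 0.213 × 0.248 = 0.01743192
  node-e: 0.078 × 0.171 × 0.081 = 0.001080378
  node-a: 0.19 × 0.07 × 0.07 = 0.000931
  node-d: 0.142 × 0.17 × 0.1175 = 0.00283645
  node-f: 0.26 × 0.016 × 0.0525 = 0.0002184
Sum = 0.022498148.
Largest term belongs to node-c, so node-c is most probable.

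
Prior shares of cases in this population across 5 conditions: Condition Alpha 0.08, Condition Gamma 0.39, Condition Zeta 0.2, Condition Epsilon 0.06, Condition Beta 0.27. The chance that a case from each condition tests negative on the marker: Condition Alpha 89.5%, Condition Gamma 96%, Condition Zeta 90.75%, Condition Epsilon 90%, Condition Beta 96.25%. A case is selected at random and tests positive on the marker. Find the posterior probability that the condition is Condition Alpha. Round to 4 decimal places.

Taking complements, P(marker-positive | each) = Condition Alpha 0.105, Condition Gamma 0.04, Condition Zeta 0.0925, Condition Epsilon 0.1, Condition Beta 0.0375.
Compute prior × likelihood for every hypothesis:
  Condition Alpha: 0.08 × 0.105 = 0.0084
  Condition Gamma: 0.39 × 0.04 = 0.0156
  Condition Zeta: 0.2 × 0.0925 = 0.0185
  Condition Epsilon: 0.06 × 0.1 = 0.006
  Condition Beta: 0.27 × 0.0375 = 0.010125
Normalizing constant = 0.058625.
P(Condition Alpha | evidence) = 0.0084 / 0.058625 ≈ 0.1433.

0.1433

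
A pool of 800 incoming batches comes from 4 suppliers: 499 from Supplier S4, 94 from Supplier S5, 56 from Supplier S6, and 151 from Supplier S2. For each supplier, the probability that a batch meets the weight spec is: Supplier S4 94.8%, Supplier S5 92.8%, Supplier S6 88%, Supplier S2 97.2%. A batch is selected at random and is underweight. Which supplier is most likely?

Taking complements, P(underweight | each) = Supplier S4 0.052, Supplier S5 0.072, Supplier S6 0.12, Supplier S2 0.028.
Unnormalized posteriors (prior × likelihood):
  Supplier S4: 0.62375 × 0.052 = 0.032435
  Supplier S5: 0.1175 × 0.072 = 0.00846
  Supplier S6: 0.07 × 0.12 = 0.0084
  Supplier S2: 0.18875 × 0.028 = 0.005285
Total = 0.05458.
Largest term belongs to Supplier S4, so Supplier S4 is most probable.

Supplier S4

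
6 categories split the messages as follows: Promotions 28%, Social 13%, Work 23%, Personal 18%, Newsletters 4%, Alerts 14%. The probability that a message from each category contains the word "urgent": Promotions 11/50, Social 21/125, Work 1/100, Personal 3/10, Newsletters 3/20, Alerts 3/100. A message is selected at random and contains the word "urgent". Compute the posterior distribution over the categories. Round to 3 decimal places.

Promotions 0.411, Social 0.146, Work 0.015, Personal 0.360, Newsletters 0.040, Alerts 0.028

By Bayes' rule, posterior ∝ prior × likelihood:
  Promotions: 0.28 × 0.22 = 0.0616
  Social: 0.13 × 0.168 = 0.02184
  Work: 0.23 × 0.01 = 0.0023
  Personal: 0.18 × 0.3 = 0.054
  Newsletters: 0.04 × 0.15 = 0.006
  Alerts: 0.14 × 0.03 = 0.0042
Normalizing constant = 0.14994.
P(Promotions | urgent-flag) = 0.0616/0.14994 ≈ 0.411
P(Social | urgent-flag) = 0.02184/0.14994 ≈ 0.146
P(Work | urgent-flag) = 0.0023/0.14994 ≈ 0.015
P(Personal | urgent-flag) = 0.054/0.14994 ≈ 0.360
P(Newsletters | urgent-flag) = 0.006/0.14994 ≈ 0.040
P(Alerts | urgent-flag) = 0.0042/0.14994 ≈ 0.028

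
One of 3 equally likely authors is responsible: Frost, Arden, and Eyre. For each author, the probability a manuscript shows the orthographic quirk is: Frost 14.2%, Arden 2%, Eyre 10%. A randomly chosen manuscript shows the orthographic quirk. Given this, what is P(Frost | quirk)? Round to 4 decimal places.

0.5420

Since the prior is uniform, the posterior is proportional to the likelihood:
  Frost: 0.142
  Arden: 0.02
  Eyre: 0.1
Sum = 0.262.
P(Frost | evidence) = 0.142 / 0.262 ≈ 0.5420.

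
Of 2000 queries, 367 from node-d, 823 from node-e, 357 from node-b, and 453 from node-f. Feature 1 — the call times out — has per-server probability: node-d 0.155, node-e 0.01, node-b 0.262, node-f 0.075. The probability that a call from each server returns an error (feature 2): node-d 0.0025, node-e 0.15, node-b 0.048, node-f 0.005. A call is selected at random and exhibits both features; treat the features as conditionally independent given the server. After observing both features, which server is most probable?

node-b

Prior × likelihood for each hypothesis:
  node-d: 0.1835 × 0.155 × 0.0025 = 0.00007110625
  node-e: 0.4115 × 0.01 × 0.15 = 0.00061725
  node-b: 0.1785 × 0.262 × 0.048 = 0.002244816
  node-f: 0.2265 × 0.075 × 0.005 = 0.0000849375
Normalizing constant = 0.00301810975.
Largest term belongs to node-b, so node-b is most probable.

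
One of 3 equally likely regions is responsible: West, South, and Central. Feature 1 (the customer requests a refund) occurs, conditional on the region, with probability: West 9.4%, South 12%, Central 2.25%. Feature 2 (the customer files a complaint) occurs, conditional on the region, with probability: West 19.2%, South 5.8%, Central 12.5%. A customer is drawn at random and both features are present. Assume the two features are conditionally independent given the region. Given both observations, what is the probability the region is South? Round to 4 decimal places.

Since the prior is uniform, the posterior is proportional to the likelihood:
  West: 0.094 × 0.192 = 0.018048
  South: 0.12 × 0.058 = 0.00696
  Central: 0.0225 × 0.125 = 0.0028125
Sum = 0.0278205.
P(South | evidence) = 0.00696 / 0.0278205 ≈ 0.2502.

0.2502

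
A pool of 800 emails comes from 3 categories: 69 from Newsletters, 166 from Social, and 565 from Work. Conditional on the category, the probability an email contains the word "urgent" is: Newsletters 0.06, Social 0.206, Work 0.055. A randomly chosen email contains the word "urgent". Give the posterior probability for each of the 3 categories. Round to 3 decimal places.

Newsletters 0.060, Social 0.493, Work 0.448

By Bayes' rule, posterior ∝ prior × likelihood:
  Newsletters: 0.08625 × 0.06 = 0.005175
  Social: 0.2075 × 0.206 = 0.042745
  Work: 0.70625 × 0.055 = 0.03884375
Normalizing constant = 0.08676375.
P(Newsletters | urgent-flag) = 0.005175/0.08676375 ≈ 0.060
P(Social | urgent-flag) = 0.042745/0.08676375 ≈ 0.493
P(Work | urgent-flag) = 0.03884375/0.08676375 ≈ 0.448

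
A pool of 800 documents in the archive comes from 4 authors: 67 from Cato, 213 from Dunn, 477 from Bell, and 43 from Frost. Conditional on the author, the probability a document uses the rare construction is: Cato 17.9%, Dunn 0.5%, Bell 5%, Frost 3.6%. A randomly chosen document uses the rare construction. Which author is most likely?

Bell

Prior × likelihood for each hypothesis:
  Cato: 0.08375 × 0.179 = 0.01499125
  Dunn: 0.26625 × 0.005 = 0.00133125
  Bell: 0.59625 × 0.05 = 0.0298125
  Frost: 0.05375 × 0.036 = 0.001935
Normalizing constant = 0.04807.
Largest term belongs to Bell, so Bell is most probable.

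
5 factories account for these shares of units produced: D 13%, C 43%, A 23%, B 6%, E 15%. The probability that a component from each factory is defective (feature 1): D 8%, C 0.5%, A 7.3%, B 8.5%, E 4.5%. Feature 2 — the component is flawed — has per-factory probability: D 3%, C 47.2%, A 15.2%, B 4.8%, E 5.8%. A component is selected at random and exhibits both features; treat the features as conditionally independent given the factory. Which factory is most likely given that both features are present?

Unnormalized posteriors (prior × likelihood):
  D: 0.13 × 0.08 × 0.03 = 0.000312
  C: 0.43 × 0.005 × 0.472 = 0.0010148
  A: 0.23 × 0.073 × 0.152 = 0.00255208
  B: 0.06 × 0.085 × 0.048 = 0.0002448
  E: 0.15 × 0.045 × 0.058 = 0.0003915
Normalizing constant = 0.00451518.
Largest term belongs to A, so A is most probable.

A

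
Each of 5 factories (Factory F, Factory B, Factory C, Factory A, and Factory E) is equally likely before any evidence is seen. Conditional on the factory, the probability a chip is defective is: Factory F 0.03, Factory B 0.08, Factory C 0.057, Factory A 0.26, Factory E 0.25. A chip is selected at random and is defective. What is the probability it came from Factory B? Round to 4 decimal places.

With a uniform prior (1/5 each), posterior ∝ likelihood:
  Factory F: 0.03
  Factory B: 0.08
  Factory C: 0.057
  Factory A: 0.26
  Factory E: 0.25
Total = 0.677.
P(Factory B | evidence) = 0.08 / 0.677 ≈ 0.1182.

0.1182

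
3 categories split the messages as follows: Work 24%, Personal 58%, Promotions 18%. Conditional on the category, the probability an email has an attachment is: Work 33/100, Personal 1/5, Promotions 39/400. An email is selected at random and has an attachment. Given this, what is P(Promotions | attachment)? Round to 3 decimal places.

0.082

Prior × likelihood for each hypothesis:
  Work: 0.24 × 0.33 = 0.0792
  Personal: 0.58 × 0.2 = 0.116
  Promotions: 0.18 × 0.0975 = 0.01755
Total = 0.21275.
P(Promotions | evidence) = 0.01755 / 0.21275 ≈ 0.082.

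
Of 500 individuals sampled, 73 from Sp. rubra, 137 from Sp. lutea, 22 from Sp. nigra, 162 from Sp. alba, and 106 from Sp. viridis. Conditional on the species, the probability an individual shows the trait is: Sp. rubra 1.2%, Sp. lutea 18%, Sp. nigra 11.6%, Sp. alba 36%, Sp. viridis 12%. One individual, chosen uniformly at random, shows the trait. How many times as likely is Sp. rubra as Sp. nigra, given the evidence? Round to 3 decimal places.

By Bayes' rule, posterior ∝ prior × likelihood:
  Sp. rubra: 0.146 × 0.012 = 0.001752
  Sp. lutea: 0.274 × 0.18 = 0.04932
  Sp. nigra: 0.044 × 0.116 = 0.005104
  Sp. alba: 0.324 × 0.36 = 0.11664
  Sp. viridis: 0.212 × 0.12 = 0.02544
Total = 0.198256.
The ratio is 0.001752 / 0.005104 (the normalizer cancels) = 0.343.

0.343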